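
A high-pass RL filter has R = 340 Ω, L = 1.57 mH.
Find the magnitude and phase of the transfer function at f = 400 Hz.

Step 1 — Angular frequency: ω = 2π·400 = 2513 rad/s.
Step 2 — Transfer function: H(jω) = jωL/(R + jωL).
Step 3 — Numerator jωL = j·3.946; denominator R + jωL = 340 + j3.946.
Step 4 — H = 0.0001347 + j0.0116.
Step 5 — Magnitude: |H| = 0.0116 (-38.7 dB); phase: φ = 89.3°.

|H| = 0.0116 (-38.7 dB), φ = 89.3°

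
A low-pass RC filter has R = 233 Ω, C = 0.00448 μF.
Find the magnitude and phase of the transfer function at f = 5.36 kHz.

Step 1 — Angular frequency: ω = 2π·5360 = 3.368e+04 rad/s.
Step 2 — Transfer function: H(jω) = 1/(1 + jωRC).
Step 3 — Denominator: 1 + jωRC = 1 + j·3.368e+04·233·4.48e-09 = 1 + j0.03515.
Step 4 — H = 0.9988 - j0.03511.
Step 5 — Magnitude: |H| = 0.9994 (-0.0 dB); phase: φ = -2.0°.

|H| = 0.9994 (-0.0 dB), φ = -2.0°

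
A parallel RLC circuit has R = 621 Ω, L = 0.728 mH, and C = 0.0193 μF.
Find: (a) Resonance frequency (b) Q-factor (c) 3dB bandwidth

Step 1 — Resonance: ω₀ = 1/√(LC) = 1/√(0.000728·1.93e-08) = 2.668e+05 rad/s.
Step 2 — f₀ = ω₀/(2π) = 4.246e+04 Hz.
Step 3 — Parallel Q: Q = R/(ω₀L) = 621/(2.668e+05·0.000728) = 3.197.
Step 4 — Bandwidth: Δω = ω₀/Q = 8.344e+04 rad/s; BW = Δω/(2π) = 1.328e+04 Hz.

(a) f₀ = 4.246e+04 Hz  (b) Q = 3.197  (c) BW = 1.328e+04 Hz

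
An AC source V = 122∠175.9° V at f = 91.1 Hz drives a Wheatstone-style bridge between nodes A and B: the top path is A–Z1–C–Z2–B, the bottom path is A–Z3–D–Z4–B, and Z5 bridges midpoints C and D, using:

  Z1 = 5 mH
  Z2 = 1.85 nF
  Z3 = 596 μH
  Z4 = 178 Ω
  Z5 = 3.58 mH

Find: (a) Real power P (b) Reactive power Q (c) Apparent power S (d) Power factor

Step 1 — Angular frequency: ω = 2π·f = 2π·91.1 = 572.4 rad/s.
Step 2 — Component impedances:
  Z1: Z = jωL = j·572.4·0.005 = 0 + j2.862 Ω
  Z2: Z = 1/(jωC) = -j/(ω·C) = 0 - j9.443e+05 Ω
  Z3: Z = jωL = j·572.4·0.000596 = 0 + j0.3411 Ω
  Z4: Z = R = 178 Ω
  Z5: Z = jωL = j·572.4·0.00358 = 0 + j2.049 Ω
Step 3 — Bridge requires nodal analysis (the Z5 bridge couples midpoints C and D, so the two paths cannot be reduced to a simple series/parallel combination). Setting node B to ground and injecting 1 A at node A, the 3-node admittance system at A, C, D solves to V_A = Z_AB = 178 + j0.2854 Ω = 178∠0.1° Ω.
Step 4 — Source phasor: V = 122∠175.9° V = -121.7 + j8.723 V.
Step 5 — Current: I = V / Z = -0.6836 + j0.0501 A = 0.6854∠175.8° A.
Step 6 — Complex power: S = V·I* = 83.62 + j0.1341 VA.
Step 7 — Real power: P = Re(S) = 83.62 W.
Step 8 — Reactive power: Q = Im(S) = 0.1341 VAR.
Step 9 — Apparent power: |S| = 83.62 VA.
Step 10 — Power factor: PF = P/|S| = 1 (lagging).

(a) P = 83.62 W  (b) Q = 0.1341 VAR  (c) S = 83.62 VA  (d) PF = 1 (lagging)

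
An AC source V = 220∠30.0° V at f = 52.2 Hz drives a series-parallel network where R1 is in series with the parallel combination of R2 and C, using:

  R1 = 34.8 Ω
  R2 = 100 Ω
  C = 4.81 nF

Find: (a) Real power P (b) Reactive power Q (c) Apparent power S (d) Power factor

Step 1 — Angular frequency: ω = 2π·f = 2π·52.2 = 328 rad/s.
Step 2 — Component impedances:
  R1: Z = R = 34.8 Ω
  R2: Z = R = 100 Ω
  C: Z = 1/(jωC) = -j/(ω·C) = 0 - j6.339e+05 Ω
Step 3 — Parallel branch: R2 || C = 1/(1/R2 + 1/C) = 100 - j0.01578 Ω.
Step 4 — Series with R1: Z_total = R1 + (R2 || C) = 134.8 - j0.01578 Ω = 134.8∠-0.0° Ω.
Step 5 — Source phasor: V = 220∠30.0° V = 190.5 + j110 V.
Step 6 — Current: I = V / Z = 1.413 + j0.8162 A = 1.632∠30.0° A.
Step 7 — Complex power: S = V·I* = 359.1 - j0.04202 VA.
Step 8 — Real power: P = Re(S) = 359.1 W.
Step 9 — Reactive power: Q = Im(S) = -0.04202 VAR.
Step 10 — Apparent power: |S| = 359.1 VA.
Step 11 — Power factor: PF = P/|S| = 1 (leading).

(a) P = 359.1 W  (b) Q = -0.04202 VAR  (c) S = 359.1 VA  (d) PF = 1 (leading)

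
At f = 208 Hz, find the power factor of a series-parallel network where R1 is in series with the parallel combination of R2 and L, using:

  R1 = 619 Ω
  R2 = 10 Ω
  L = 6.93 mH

Step 1 — Angular frequency: ω = 2π·f = 2π·208 = 1307 rad/s.
Step 2 — Component impedances:
  R1: Z = R = 619 Ω
  R2: Z = R = 10 Ω
  L: Z = jωL = j·1307·0.00693 = 0 + j9.057 Ω
Step 3 — Parallel branch: R2 || L = 1/(1/R2 + 1/L) = 4.506 + j4.976 Ω.
Step 4 — Series with R1: Z_total = R1 + (R2 || L) = 623.5 + j4.976 Ω = 623.5∠0.5° Ω.
Step 5 — Power factor: PF = cos(φ) = Re(Z)/|Z| = 623.5/623.5 = 1.
Step 6 — Type: Im(Z) = 4.976 ⇒ lagging (phase φ = 0.5°).

PF = 1 (lagging, φ = 0.5°)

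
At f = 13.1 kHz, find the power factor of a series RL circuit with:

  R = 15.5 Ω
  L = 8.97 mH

Step 1 — Angular frequency: ω = 2π·f = 2π·1.31e+04 = 8.231e+04 rad/s.
Step 2 — Component impedances:
  R: Z = R = 15.5 Ω
  L: Z = jωL = j·8.231e+04·0.00897 = 0 + j738.3 Ω
Step 3 — Series combination: Z_total = R + L = 15.5 + j738.3 Ω = 738.5∠88.8° Ω.
Step 4 — Power factor: PF = cos(φ) = Re(Z)/|Z| = 15.5/738.5 = 0.02099.
Step 5 — Type: Im(Z) = 738.3 ⇒ lagging (phase φ = 88.8°).

PF = 0.02099 (lagging, φ = 88.8°)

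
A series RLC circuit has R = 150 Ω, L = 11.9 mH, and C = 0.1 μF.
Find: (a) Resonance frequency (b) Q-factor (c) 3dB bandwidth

Step 1 — Resonance: ω₀ = 1/√(LC) = 1/√(0.0119·1e-07) = 2.899e+04 rad/s.
Step 2 — f₀ = ω₀/(2π) = 4614 Hz.
Step 3 — Series Q: Q = ω₀L/R = 2.899e+04·0.0119/150 = 2.3.
Step 4 — Bandwidth: Δω = ω₀/Q = 1.261e+04 rad/s; BW = Δω/(2π) = 2006 Hz.

(a) f₀ = 4614 Hz  (b) Q = 2.3  (c) BW = 2006 Hz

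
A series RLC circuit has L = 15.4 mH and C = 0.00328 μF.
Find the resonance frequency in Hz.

Step 1 — Resonance condition Im(Z)=0 gives ω₀ = 1/√(LC).
Step 2 — ω₀ = 1/√(0.0154·3.28e-09) = 1.407e+05 rad/s.
Step 3 — f₀ = ω₀/(2π) = 2.239e+04 Hz.

f₀ = 2.239e+04 Hz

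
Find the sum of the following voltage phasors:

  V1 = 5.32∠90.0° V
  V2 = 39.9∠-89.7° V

Step 1 — Convert each phasor to rectangular form:
  V1 = 5.32·(cos(90.0°) + j·sin(90.0°)) = 0 + j5.32 V
  V2 = 39.9·(cos(-89.7°) + j·sin(-89.7°)) = 0.2089 - j39.9 V
Step 2 — Sum components: V_total = 0.2089 - j34.58 V.
Step 3 — Convert to polar: |V_total| = 34.58 V, ∠V_total = -89.7°.

V_total = 34.58∠-89.7° V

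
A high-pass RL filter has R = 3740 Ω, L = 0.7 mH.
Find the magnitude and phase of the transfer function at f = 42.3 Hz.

Step 1 — Angular frequency: ω = 2π·42.3 = 265.8 rad/s.
Step 2 — Transfer function: H(jω) = jωL/(R + jωL).
Step 3 — Numerator jωL = j·0.186; denominator R + jωL = 3740 + j0.186.
Step 4 — H = 2.475e-09 + j4.974e-05.
Step 5 — Magnitude: |H| = 4.974e-05 (-86.1 dB); phase: φ = 90.0°.

|H| = 4.974e-05 (-86.1 dB), φ = 90.0°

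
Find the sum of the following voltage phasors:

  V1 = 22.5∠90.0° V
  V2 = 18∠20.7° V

Step 1 — Convert each phasor to rectangular form:
  V1 = 22.5·(cos(90.0°) + j·sin(90.0°)) = 0 + j22.5 V
  V2 = 18·(cos(20.7°) + j·sin(20.7°)) = 16.84 + j6.363 V
Step 2 — Sum components: V_total = 16.84 + j28.86 V.
Step 3 — Convert to polar: |V_total| = 33.42 V, ∠V_total = 59.7°.

V_total = 33.42∠59.7° V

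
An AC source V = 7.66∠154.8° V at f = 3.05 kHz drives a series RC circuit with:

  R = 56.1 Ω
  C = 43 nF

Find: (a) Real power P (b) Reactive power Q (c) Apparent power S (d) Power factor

Step 1 — Angular frequency: ω = 2π·f = 2π·3050 = 1.916e+04 rad/s.
Step 2 — Component impedances:
  R: Z = R = 56.1 Ω
  C: Z = 1/(jωC) = -j/(ω·C) = 0 - j1214 Ω
Step 3 — Series combination: Z_total = R + C = 56.1 - j1214 Ω = 1215∠-87.4° Ω.
Step 4 — Source phasor: V = 7.66∠154.8° V = -6.931 + j3.261 V.
Step 5 — Current: I = V / Z = -0.002945 - j0.005575 A = 0.006305∠-117.8° A.
Step 6 — Complex power: S = V·I* = 0.00223 - j0.04825 VA.
Step 7 — Real power: P = Re(S) = 0.00223 W.
Step 8 — Reactive power: Q = Im(S) = -0.04825 VAR.
Step 9 — Apparent power: |S| = 0.0483 VA.
Step 10 — Power factor: PF = P/|S| = 0.04618 (leading).

(a) P = 0.00223 W  (b) Q = -0.04825 VAR  (c) S = 0.0483 VA  (d) PF = 0.04618 (leading)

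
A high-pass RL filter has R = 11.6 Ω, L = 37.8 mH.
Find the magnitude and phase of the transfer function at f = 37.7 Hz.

Step 1 — Angular frequency: ω = 2π·37.7 = 236.9 rad/s.
Step 2 — Transfer function: H(jω) = jωL/(R + jωL).
Step 3 — Numerator jωL = j·8.954; denominator R + jωL = 11.6 + j8.954.
Step 4 — H = 0.3734 + j0.4837.
Step 5 — Magnitude: |H| = 0.611 (-4.3 dB); phase: φ = 52.3°.

|H| = 0.611 (-4.3 dB), φ = 52.3°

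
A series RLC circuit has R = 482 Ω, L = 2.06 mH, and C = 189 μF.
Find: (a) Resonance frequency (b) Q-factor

Step 1 — Resonance condition Im(Z)=0 gives ω₀ = 1/√(LC).
Step 2 — ω₀ = 1/√(0.00206·0.000189) = 1603 rad/s.
Step 3 — f₀ = ω₀/(2π) = 255.1 Hz.
Step 4 — Series Q: Q = ω₀L/R = 1603·0.00206/482 = 0.006849.

(a) f₀ = 255.1 Hz  (b) Q = 0.006849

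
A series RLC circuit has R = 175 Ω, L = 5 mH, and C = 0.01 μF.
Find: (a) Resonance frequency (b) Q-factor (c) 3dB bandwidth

Step 1 — Resonance condition Im(Z)=0 gives ω₀ = 1/√(LC).
Step 2 — ω₀ = 1/√(0.005·1e-08) = 1.414e+05 rad/s.
Step 3 — f₀ = ω₀/(2π) = 2.251e+04 Hz.
Step 4 — Series Q: Q = ω₀L/R = 1.414e+05·0.005/175 = 4.041.
Step 5 — 3dB bandwidth: Δω = ω₀/Q = 3.5e+04 rad/s; BW = Δω/(2π) = 5570 Hz.

(a) f₀ = 2.251e+04 Hz  (b) Q = 4.041  (c) BW = 5570 Hz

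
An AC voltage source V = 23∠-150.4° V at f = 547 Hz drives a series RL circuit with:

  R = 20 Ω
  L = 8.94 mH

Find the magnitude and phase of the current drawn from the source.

Step 1 — Angular frequency: ω = 2π·f = 2π·547 = 3437 rad/s.
Step 2 — Component impedances:
  R: Z = R = 20 Ω
  L: Z = jωL = j·3437·0.00894 = 0 + j30.73 Ω
Step 3 — Series combination: Z_total = R + L = 20 + j30.73 Ω = 36.66∠56.9° Ω.
Step 4 — Source phasor: V = 23∠-150.4° V = -20 - j11.36 V.
Step 5 — Ohm's law: I = V / Z_total = (-20 - j11.36) / (20 + j30.73) = -0.5573 + j0.2881 A.
Step 6 — Convert to polar: |I| = 0.6274 A, ∠I = 152.7°.

I = 0.6274∠152.7° A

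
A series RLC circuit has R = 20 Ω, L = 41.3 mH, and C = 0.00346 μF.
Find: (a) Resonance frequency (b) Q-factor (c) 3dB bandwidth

Step 1 — Resonance: ω₀ = 1/√(LC) = 1/√(0.0413·3.46e-09) = 8.365e+04 rad/s.
Step 2 — f₀ = ω₀/(2π) = 1.331e+04 Hz.
Step 3 — Series Q: Q = ω₀L/R = 8.365e+04·0.0413/20 = 172.7.
Step 4 — Bandwidth: Δω = ω₀/Q = 484.3 rad/s; BW = Δω/(2π) = 77.07 Hz.

(a) f₀ = 1.331e+04 Hz  (b) Q = 172.7  (c) BW = 77.07 Hz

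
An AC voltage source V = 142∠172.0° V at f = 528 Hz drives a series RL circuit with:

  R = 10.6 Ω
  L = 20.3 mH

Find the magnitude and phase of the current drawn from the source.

Step 1 — Angular frequency: ω = 2π·f = 2π·528 = 3318 rad/s.
Step 2 — Component impedances:
  R: Z = R = 10.6 Ω
  L: Z = jωL = j·3318·0.0203 = 0 + j67.35 Ω
Step 3 — Series combination: Z_total = R + L = 10.6 + j67.35 Ω = 68.17∠81.1° Ω.
Step 4 — Source phasor: V = 142∠172.0° V = -140.6 + j19.76 V.
Step 5 — Ohm's law: I = V / Z_total = (-140.6 + j19.76) / (10.6 + j67.35) = -0.03434 + j2.083 A.
Step 6 — Convert to polar: |I| = 2.083 A, ∠I = 90.9°.

I = 2.083∠90.9° A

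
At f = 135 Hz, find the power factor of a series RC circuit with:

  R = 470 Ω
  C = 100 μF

Step 1 — Angular frequency: ω = 2π·f = 2π·135 = 848.2 rad/s.
Step 2 — Component impedances:
  R: Z = R = 470 Ω
  C: Z = 1/(jωC) = -j/(ω·C) = 0 - j11.79 Ω
Step 3 — Series combination: Z_total = R + C = 470 - j11.79 Ω = 470.1∠-1.4° Ω.
Step 4 — Power factor: PF = cos(φ) = Re(Z)/|Z| = 470/470.15 = 0.9997.
Step 5 — Type: Im(Z) = -11.79 ⇒ leading (phase φ = -1.4°).

PF = 0.9997 (leading, φ = -1.4°)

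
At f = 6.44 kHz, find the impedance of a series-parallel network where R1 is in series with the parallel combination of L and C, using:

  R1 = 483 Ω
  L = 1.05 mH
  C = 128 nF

Step 1 — Angular frequency: ω = 2π·f = 2π·6440 = 4.046e+04 rad/s.
Step 2 — Component impedances:
  R1: Z = R = 483 Ω
  L: Z = jωL = j·4.046e+04·0.00105 = 0 + j42.49 Ω
  C: Z = 1/(jωC) = -j/(ω·C) = 0 - j193.1 Ω
Step 3 — Parallel branch: L || C = 1/(1/L + 1/C) = 0 + j54.47 Ω.
Step 4 — Series with R1: Z_total = R1 + (L || C) = 483 + j54.47 Ω = 486.1∠6.4° Ω.

Z = 483 + j54.47 Ω = 486.1∠6.4° Ω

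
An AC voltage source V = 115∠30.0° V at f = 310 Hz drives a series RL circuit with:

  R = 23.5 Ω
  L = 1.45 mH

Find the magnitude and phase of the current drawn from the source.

Step 1 — Angular frequency: ω = 2π·f = 2π·310 = 1948 rad/s.
Step 2 — Component impedances:
  R: Z = R = 23.5 Ω
  L: Z = jωL = j·1948·0.00145 = 0 + j2.824 Ω
Step 3 — Series combination: Z_total = R + L = 23.5 + j2.824 Ω = 23.67∠6.9° Ω.
Step 4 — Source phasor: V = 115∠30.0° V = 99.59 + j57.5 V.
Step 5 — Ohm's law: I = V / Z_total = (99.59 + j57.5) / (23.5 + j2.824) = 4.468 + j1.91 A.
Step 6 — Convert to polar: |I| = 4.859 A, ∠I = 23.1°.

I = 4.859∠23.1° A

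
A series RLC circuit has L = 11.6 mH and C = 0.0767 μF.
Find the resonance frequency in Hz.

Step 1 — Resonance condition Im(Z)=0 gives ω₀ = 1/√(LC).
Step 2 — ω₀ = 1/√(0.0116·7.67e-08) = 3.353e+04 rad/s.
Step 3 — f₀ = ω₀/(2π) = 5336 Hz.

f₀ = 5336 Hz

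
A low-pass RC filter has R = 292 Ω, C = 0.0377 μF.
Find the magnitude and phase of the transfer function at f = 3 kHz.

Step 1 — Angular frequency: ω = 2π·3000 = 1.885e+04 rad/s.
Step 2 — Transfer function: H(jω) = 1/(1 + jωRC).
Step 3 — Denominator: 1 + jωRC = 1 + j·1.885e+04·292·3.77e-08 = 1 + j0.2075.
Step 4 — H = 0.9587 - j0.1989.
Step 5 — Magnitude: |H| = 0.9791 (-0.2 dB); phase: φ = -11.7°.

|H| = 0.9791 (-0.2 dB), φ = -11.7°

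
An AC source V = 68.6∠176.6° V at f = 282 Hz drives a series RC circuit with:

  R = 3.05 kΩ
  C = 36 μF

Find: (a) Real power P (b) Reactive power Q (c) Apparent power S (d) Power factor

Step 1 — Angular frequency: ω = 2π·f = 2π·282 = 1772 rad/s.
Step 2 — Component impedances:
  R: Z = R = 3050 Ω
  C: Z = 1/(jωC) = -j/(ω·C) = 0 - j15.68 Ω
Step 3 — Series combination: Z_total = R + C = 3050 - j15.68 Ω = 3050∠-0.3° Ω.
Step 4 — Source phasor: V = 68.6∠176.6° V = -68.48 + j4.068 V.
Step 5 — Current: I = V / Z = -0.02246 + j0.001218 A = 0.02249∠176.9° A.
Step 6 — Complex power: S = V·I* = 1.543 - j0.007931 VA.
Step 7 — Real power: P = Re(S) = 1.543 W.
Step 8 — Reactive power: Q = Im(S) = -0.007931 VAR.
Step 9 — Apparent power: |S| = 1.543 VA.
Step 10 — Power factor: PF = P/|S| = 1 (leading).

(a) P = 1.543 W  (b) Q = -0.007931 VAR  (c) S = 1.543 VA  (d) PF = 1 (leading)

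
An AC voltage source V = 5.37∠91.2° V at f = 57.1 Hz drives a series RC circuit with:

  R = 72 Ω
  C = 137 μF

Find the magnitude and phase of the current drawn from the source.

Step 1 — Angular frequency: ω = 2π·f = 2π·57.1 = 358.8 rad/s.
Step 2 — Component impedances:
  R: Z = R = 72 Ω
  C: Z = 1/(jωC) = -j/(ω·C) = 0 - j20.35 Ω
Step 3 — Series combination: Z_total = R + C = 72 - j20.35 Ω = 74.82∠-15.8° Ω.
Step 4 — Source phasor: V = 5.37∠91.2° V = -0.1125 + j5.369 V.
Step 5 — Ohm's law: I = V / Z_total = (-0.1125 + j5.369) / (72 - j20.35) = -0.02096 + j0.06864 A.
Step 6 — Convert to polar: |I| = 0.07177 A, ∠I = 107.0°.

I = 0.07177∠107.0° A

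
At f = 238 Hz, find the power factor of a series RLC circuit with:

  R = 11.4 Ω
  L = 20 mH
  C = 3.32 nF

Step 1 — Angular frequency: ω = 2π·f = 2π·238 = 1495 rad/s.
Step 2 — Component impedances:
  R: Z = R = 11.4 Ω
  L: Z = jωL = j·1495·0.02 = 0 + j29.91 Ω
  C: Z = 1/(jωC) = -j/(ω·C) = 0 - j2.014e+05 Ω
Step 3 — Series combination: Z_total = R + L + C = 11.4 - j2.014e+05 Ω = 2.014e+05∠-90.0° Ω.
Step 4 — Power factor: PF = cos(φ) = Re(Z)/|Z| = 11.4/2.0139e+05 = 5.661e-05.
Step 5 — Type: Im(Z) = -2.014e+05 ⇒ leading (phase φ = -90.0°).

PF = 5.661e-05 (leading, φ = -90.0°)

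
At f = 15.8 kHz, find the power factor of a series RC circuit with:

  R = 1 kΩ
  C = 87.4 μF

Step 1 — Angular frequency: ω = 2π·f = 2π·1.58e+04 = 9.927e+04 rad/s.
Step 2 — Component impedances:
  R: Z = R = 1000 Ω
  C: Z = 1/(jωC) = -j/(ω·C) = 0 - j0.1153 Ω
Step 3 — Series combination: Z_total = R + C = 1000 - j0.1153 Ω = 1000∠-0.0° Ω.
Step 4 — Power factor: PF = cos(φ) = Re(Z)/|Z| = 1000/1000 = 1.
Step 5 — Type: Im(Z) = -0.1153 ⇒ leading (phase φ = -0.0°).

PF = 1 (leading, φ = -0.0°)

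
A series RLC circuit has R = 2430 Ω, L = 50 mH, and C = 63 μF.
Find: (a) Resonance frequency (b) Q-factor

Step 1 — Resonance condition Im(Z)=0 gives ω₀ = 1/√(LC).
Step 2 — ω₀ = 1/√(0.05·6.3e-05) = 563.4 rad/s.
Step 3 — f₀ = ω₀/(2π) = 89.67 Hz.
Step 4 — Series Q: Q = ω₀L/R = 563.4·0.05/2430 = 0.01159.

(a) f₀ = 89.67 Hz  (b) Q = 0.01159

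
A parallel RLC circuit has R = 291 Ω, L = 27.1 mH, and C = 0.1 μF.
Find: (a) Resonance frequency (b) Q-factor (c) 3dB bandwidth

Step 1 — Resonance: ω₀ = 1/√(LC) = 1/√(0.0271·1e-07) = 1.921e+04 rad/s.
Step 2 — f₀ = ω₀/(2π) = 3057 Hz.
Step 3 — Parallel Q: Q = R/(ω₀L) = 291/(1.921e+04·0.0271) = 0.559.
Step 4 — Bandwidth: Δω = ω₀/Q = 3.436e+04 rad/s; BW = Δω/(2π) = 5469 Hz.

(a) f₀ = 3057 Hz  (b) Q = 0.559  (c) BW = 5469 Hz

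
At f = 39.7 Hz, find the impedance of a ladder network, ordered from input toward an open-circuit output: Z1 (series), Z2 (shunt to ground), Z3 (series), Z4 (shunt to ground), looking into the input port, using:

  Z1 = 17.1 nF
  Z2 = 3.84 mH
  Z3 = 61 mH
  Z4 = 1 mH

Step 1 — Angular frequency: ω = 2π·f = 2π·39.7 = 249.4 rad/s.
Step 2 — Component impedances:
  Z1: Z = 1/(jωC) = -j/(ω·C) = 0 - j2.344e+05 Ω
  Z2: Z = jωL = j·249.4·0.00384 = 0 + j0.9579 Ω
  Z3: Z = jωL = j·249.4·0.061 = 0 + j15.22 Ω
  Z4: Z = jωL = j·249.4·0.001 = 0 + j0.2494 Ω
Step 3 — Ladder network (open output): work backward from the far end, alternating series and parallel combinations. Z_in = 0 - j2.344e+05 Ω = 2.344e+05∠-90.0° Ω.

Z = 0 - j2.344e+05 Ω = 2.344e+05∠-90.0° Ω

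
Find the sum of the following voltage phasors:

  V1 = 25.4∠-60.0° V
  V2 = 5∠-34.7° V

Step 1 — Convert each phasor to rectangular form:
  V1 = 25.4·(cos(-60.0°) + j·sin(-60.0°)) = 12.7 - j22 V
  V2 = 5·(cos(-34.7°) + j·sin(-34.7°)) = 4.111 - j2.846 V
Step 2 — Sum components: V_total = 16.81 - j24.84 V.
Step 3 — Convert to polar: |V_total| = 30 V, ∠V_total = -55.9°.

V_total = 30∠-55.9° V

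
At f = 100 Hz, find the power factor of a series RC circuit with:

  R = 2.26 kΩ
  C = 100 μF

Step 1 — Angular frequency: ω = 2π·f = 2π·100 = 628.3 rad/s.
Step 2 — Component impedances:
  R: Z = R = 2260 Ω
  C: Z = 1/(jωC) = -j/(ω·C) = 0 - j15.92 Ω
Step 3 — Series combination: Z_total = R + C = 2260 - j15.92 Ω = 2260∠-0.4° Ω.
Step 4 — Power factor: PF = cos(φ) = Re(Z)/|Z| = 2260/2260 = 1.
Step 5 — Type: Im(Z) = -15.92 ⇒ leading (phase φ = -0.4°).

PF = 1 (leading, φ = -0.4°)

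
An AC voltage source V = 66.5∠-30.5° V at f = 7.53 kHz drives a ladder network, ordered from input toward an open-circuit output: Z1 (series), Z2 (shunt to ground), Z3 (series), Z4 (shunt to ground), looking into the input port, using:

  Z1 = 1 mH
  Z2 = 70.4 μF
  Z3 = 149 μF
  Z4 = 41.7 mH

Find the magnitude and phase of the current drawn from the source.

Step 1 — Angular frequency: ω = 2π·f = 2π·7530 = 4.731e+04 rad/s.
Step 2 — Component impedances:
  Z1: Z = jωL = j·4.731e+04·0.001 = 0 + j47.31 Ω
  Z2: Z = 1/(jωC) = -j/(ω·C) = 0 - j0.3002 Ω
  Z3: Z = 1/(jωC) = -j/(ω·C) = 0 - j0.1419 Ω
  Z4: Z = jωL = j·4.731e+04·0.0417 = 0 + j1973 Ω
Step 3 — Ladder network (open output): work backward from the far end, alternating series and parallel combinations. Z_in = 0 + j47.01 Ω = 47.01∠90.0° Ω.
Step 4 — Source phasor: V = 66.5∠-30.5° V = 57.3 - j33.75 V.
Step 5 — Ohm's law: I = V / Z_total = (57.3 - j33.75) / (0 + j47.01) = -0.7179 - j1.219 A.
Step 6 — Convert to polar: |I| = 1.415 A, ∠I = -120.5°.

I = 1.415∠-120.5° A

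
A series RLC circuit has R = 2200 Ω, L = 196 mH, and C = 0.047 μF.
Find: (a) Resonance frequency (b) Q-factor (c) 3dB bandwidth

Step 1 — Resonance: ω₀ = 1/√(LC) = 1/√(0.196·4.7e-08) = 1.042e+04 rad/s.
Step 2 — f₀ = ω₀/(2π) = 1658 Hz.
Step 3 — Series Q: Q = ω₀L/R = 1.042e+04·0.196/2200 = 0.9282.
Step 4 — Bandwidth: Δω = ω₀/Q = 1.122e+04 rad/s; BW = Δω/(2π) = 1786 Hz.

(a) f₀ = 1658 Hz  (b) Q = 0.9282  (c) BW = 1786 Hz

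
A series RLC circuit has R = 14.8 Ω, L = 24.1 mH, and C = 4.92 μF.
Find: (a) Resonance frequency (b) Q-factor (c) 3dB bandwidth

Step 1 — Resonance condition Im(Z)=0 gives ω₀ = 1/√(LC).
Step 2 — ω₀ = 1/√(0.0241·4.92e-06) = 2904 rad/s.
Step 3 — f₀ = ω₀/(2π) = 462.2 Hz.
Step 4 — Series Q: Q = ω₀L/R = 2904·0.0241/14.8 = 4.729.
Step 5 — 3dB bandwidth: Δω = ω₀/Q = 614.1 rad/s; BW = Δω/(2π) = 97.74 Hz.

(a) f₀ = 462.2 Hz  (b) Q = 4.729  (c) BW = 97.74 Hz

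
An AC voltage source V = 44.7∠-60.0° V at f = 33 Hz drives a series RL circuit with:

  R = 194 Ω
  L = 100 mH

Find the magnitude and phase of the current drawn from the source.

Step 1 — Angular frequency: ω = 2π·f = 2π·33 = 207.3 rad/s.
Step 2 — Component impedances:
  R: Z = R = 194 Ω
  L: Z = jωL = j·207.3·0.1 = 0 + j20.73 Ω
Step 3 — Series combination: Z_total = R + L = 194 + j20.73 Ω = 195.1∠6.1° Ω.
Step 4 — Source phasor: V = 44.7∠-60.0° V = 22.35 - j38.71 V.
Step 5 — Ohm's law: I = V / Z_total = (22.35 - j38.71) / (194 + j20.73) = 0.09282 - j0.2095 A.
Step 6 — Convert to polar: |I| = 0.2291 A, ∠I = -66.1°.

I = 0.2291∠-66.1° A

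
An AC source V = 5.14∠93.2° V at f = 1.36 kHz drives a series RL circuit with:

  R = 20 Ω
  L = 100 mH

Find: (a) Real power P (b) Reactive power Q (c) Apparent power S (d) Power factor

Step 1 — Angular frequency: ω = 2π·f = 2π·1360 = 8545 rad/s.
Step 2 — Component impedances:
  R: Z = R = 20 Ω
  L: Z = jωL = j·8545·0.1 = 0 + j854.5 Ω
Step 3 — Series combination: Z_total = R + L = 20 + j854.5 Ω = 854.7∠88.7° Ω.
Step 4 — Source phasor: V = 5.14∠93.2° V = -0.2869 + j5.132 V.
Step 5 — Current: I = V / Z = 0.005995 + j0.0004761 A = 0.006013∠4.5° A.
Step 6 — Complex power: S = V·I* = 0.0007232 + j0.0309 VA.
Step 7 — Real power: P = Re(S) = 0.0007232 W.
Step 8 — Reactive power: Q = Im(S) = 0.0309 VAR.
Step 9 — Apparent power: |S| = 0.03091 VA.
Step 10 — Power factor: PF = P/|S| = 0.0234 (lagging).

(a) P = 0.0007232 W  (b) Q = 0.0309 VAR  (c) S = 0.03091 VA  (d) PF = 0.0234 (lagging)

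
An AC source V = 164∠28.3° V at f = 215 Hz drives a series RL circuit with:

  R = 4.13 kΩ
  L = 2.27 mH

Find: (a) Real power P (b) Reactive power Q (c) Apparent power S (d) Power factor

Step 1 — Angular frequency: ω = 2π·f = 2π·215 = 1351 rad/s.
Step 2 — Component impedances:
  R: Z = R = 4130 Ω
  L: Z = jωL = j·1351·0.00227 = 0 + j3.067 Ω
Step 3 — Series combination: Z_total = R + L = 4130 + j3.067 Ω = 4130∠0.0° Ω.
Step 4 — Source phasor: V = 164∠28.3° V = 144.4 + j77.75 V.
Step 5 — Current: I = V / Z = 0.03498 + j0.0188 A = 0.03971∠28.3° A.
Step 6 — Complex power: S = V·I* = 6.512 + j0.004835 VA.
Step 7 — Real power: P = Re(S) = 6.512 W.
Step 8 — Reactive power: Q = Im(S) = 0.004835 VAR.
Step 9 — Apparent power: |S| = 6.512 VA.
Step 10 — Power factor: PF = P/|S| = 1 (lagging).

(a) P = 6.512 W  (b) Q = 0.004835 VAR  (c) S = 6.512 VA  (d) PF = 1 (lagging)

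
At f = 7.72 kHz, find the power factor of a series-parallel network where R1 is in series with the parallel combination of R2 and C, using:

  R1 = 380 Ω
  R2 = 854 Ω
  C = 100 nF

Step 1 — Angular frequency: ω = 2π·f = 2π·7720 = 4.851e+04 rad/s.
Step 2 — Component impedances:
  R1: Z = R = 380 Ω
  R2: Z = R = 854 Ω
  C: Z = 1/(jωC) = -j/(ω·C) = 0 - j206.2 Ω
Step 3 — Parallel branch: R2 || C = 1/(1/R2 + 1/C) = 47.03 - j194.8 Ω.
Step 4 — Series with R1: Z_total = R1 + (R2 || C) = 427 - j194.8 Ω = 469.4∠-24.5° Ω.
Step 5 — Power factor: PF = cos(φ) = Re(Z)/|Z| = 427.03/469.36 = 0.9098.
Step 6 — Type: Im(Z) = -194.8 ⇒ leading (phase φ = -24.5°).

PF = 0.9098 (leading, φ = -24.5°)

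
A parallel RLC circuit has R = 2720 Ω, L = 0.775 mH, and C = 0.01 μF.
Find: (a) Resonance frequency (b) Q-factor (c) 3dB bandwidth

Step 1 — Resonance: ω₀ = 1/√(LC) = 1/√(0.000775·1e-08) = 3.592e+05 rad/s.
Step 2 — f₀ = ω₀/(2π) = 5.717e+04 Hz.
Step 3 — Parallel Q: Q = R/(ω₀L) = 2720/(3.592e+05·0.000775) = 9.771.
Step 4 — Bandwidth: Δω = ω₀/Q = 3.676e+04 rad/s; BW = Δω/(2π) = 5851 Hz.

(a) f₀ = 5.717e+04 Hz  (b) Q = 9.771  (c) BW = 5851 Hz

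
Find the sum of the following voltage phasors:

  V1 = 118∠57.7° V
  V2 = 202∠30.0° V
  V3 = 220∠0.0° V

Step 1 — Convert each phasor to rectangular form:
  V1 = 118·(cos(57.7°) + j·sin(57.7°)) = 63.05 + j99.74 V
  V2 = 202·(cos(30.0°) + j·sin(30.0°)) = 174.9 + j101 V
  V3 = 220·(cos(0.0°) + j·sin(0.0°)) = 220 V
Step 2 — Sum components: V_total = 458 + j200.7 V.
Step 3 — Convert to polar: |V_total| = 500.1 V, ∠V_total = 23.7°.

V_total = 500.1∠23.7° V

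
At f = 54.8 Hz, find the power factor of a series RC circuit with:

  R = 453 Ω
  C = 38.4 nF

Step 1 — Angular frequency: ω = 2π·f = 2π·54.8 = 344.3 rad/s.
Step 2 — Component impedances:
  R: Z = R = 453 Ω
  C: Z = 1/(jωC) = -j/(ω·C) = 0 - j7.563e+04 Ω
Step 3 — Series combination: Z_total = R + C = 453 - j7.563e+04 Ω = 7.563e+04∠-89.7° Ω.
Step 4 — Power factor: PF = cos(φ) = Re(Z)/|Z| = 453/75634 = 0.005989.
Step 5 — Type: Im(Z) = -7.563e+04 ⇒ leading (phase φ = -89.7°).

PF = 0.005989 (leading, φ = -89.7°)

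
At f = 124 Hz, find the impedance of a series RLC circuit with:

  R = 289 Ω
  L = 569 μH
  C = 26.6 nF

Step 1 — Angular frequency: ω = 2π·f = 2π·124 = 779.1 rad/s.
Step 2 — Component impedances:
  R: Z = R = 289 Ω
  L: Z = jωL = j·779.1·0.000569 = 0 + j0.4433 Ω
  C: Z = 1/(jωC) = -j/(ω·C) = 0 - j4.825e+04 Ω
Step 3 — Series combination: Z_total = R + L + C = 289 - j4.825e+04 Ω = 4.825e+04∠-89.7° Ω.

Z = 289 - j4.825e+04 Ω = 4.825e+04∠-89.7° Ω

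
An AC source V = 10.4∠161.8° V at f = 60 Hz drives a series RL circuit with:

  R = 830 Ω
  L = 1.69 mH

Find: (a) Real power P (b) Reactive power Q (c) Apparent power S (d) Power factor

Step 1 — Angular frequency: ω = 2π·f = 2π·60 = 377 rad/s.
Step 2 — Component impedances:
  R: Z = R = 830 Ω
  L: Z = jωL = j·377·0.00169 = 0 + j0.6371 Ω
Step 3 — Series combination: Z_total = R + L = 830 + j0.6371 Ω = 830∠0.0° Ω.
Step 4 — Source phasor: V = 10.4∠161.8° V = -9.88 + j3.248 V.
Step 5 — Current: I = V / Z = -0.0119 + j0.003923 A = 0.01253∠161.8° A.
Step 6 — Complex power: S = V·I* = 0.1303 + j0.0001 VA.
Step 7 — Real power: P = Re(S) = 0.1303 W.
Step 8 — Reactive power: Q = Im(S) = 0.0001 VAR.
Step 9 — Apparent power: |S| = 0.1303 VA.
Step 10 — Power factor: PF = P/|S| = 1 (lagging).

(a) P = 0.1303 W  (b) Q = 0.0001 VAR  (c) S = 0.1303 VA  (d) PF = 1 (lagging)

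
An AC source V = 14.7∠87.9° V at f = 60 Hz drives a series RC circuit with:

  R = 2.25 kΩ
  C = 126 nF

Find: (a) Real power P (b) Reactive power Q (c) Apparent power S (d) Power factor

Step 1 — Angular frequency: ω = 2π·f = 2π·60 = 377 rad/s.
Step 2 — Component impedances:
  R: Z = R = 2250 Ω
  C: Z = 1/(jωC) = -j/(ω·C) = 0 - j2.105e+04 Ω
Step 3 — Series combination: Z_total = R + C = 2250 - j2.105e+04 Ω = 2.117e+04∠-83.9° Ω.
Step 4 — Source phasor: V = 14.7∠87.9° V = 0.5387 + j14.69 V.
Step 5 — Current: I = V / Z = -0.0006872 + j9.903e-05 A = 0.0006943∠171.8° A.
Step 6 — Complex power: S = V·I* = 0.001085 - j0.01015 VA.
Step 7 — Real power: P = Re(S) = 0.001085 W.
Step 8 — Reactive power: Q = Im(S) = -0.01015 VAR.
Step 9 — Apparent power: |S| = 0.01021 VA.
Step 10 — Power factor: PF = P/|S| = 0.1063 (leading).

(a) P = 0.001085 W  (b) Q = -0.01015 VAR  (c) S = 0.01021 VA  (d) PF = 0.1063 (leading)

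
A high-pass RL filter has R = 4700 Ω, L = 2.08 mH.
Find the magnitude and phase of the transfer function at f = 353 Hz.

Step 1 — Angular frequency: ω = 2π·353 = 2218 rad/s.
Step 2 — Transfer function: H(jω) = jωL/(R + jωL).
Step 3 — Numerator jωL = j·4.613; denominator R + jωL = 4700 + j4.613.
Step 4 — H = 9.635e-07 + j0.0009816.
Step 5 — Magnitude: |H| = 0.0009816 (-60.2 dB); phase: φ = 89.9°.

|H| = 0.0009816 (-60.2 dB), φ = 89.9°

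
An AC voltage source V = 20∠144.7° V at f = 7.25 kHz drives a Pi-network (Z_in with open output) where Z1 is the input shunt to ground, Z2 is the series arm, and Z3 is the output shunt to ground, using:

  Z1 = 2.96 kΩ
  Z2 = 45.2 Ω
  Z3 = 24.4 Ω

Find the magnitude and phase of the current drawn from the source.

Step 1 — Angular frequency: ω = 2π·f = 2π·7250 = 4.555e+04 rad/s.
Step 2 — Component impedances:
  Z1: Z = R = 2960 Ω
  Z2: Z = R = 45.2 Ω
  Z3: Z = R = 24.4 Ω
Step 3 — With open output, the series arm Z2 and the output shunt Z3 appear in series to ground: Z2 + Z3 = 69.6 Ω.
Step 4 — Parallel with input shunt Z1: Z_in = Z1 || (Z2 + Z3) = 68 Ω = 68∠0.0° Ω.
Step 5 — Source phasor: V = 20∠144.7° V = -16.32 + j11.56 V.
Step 6 — Ohm's law: I = V / Z_total = (-16.32 + j11.56) / (68) = -0.24 + j0.17 A.
Step 7 — Convert to polar: |I| = 0.2941 A, ∠I = 144.7°.

I = 0.2941∠144.7° A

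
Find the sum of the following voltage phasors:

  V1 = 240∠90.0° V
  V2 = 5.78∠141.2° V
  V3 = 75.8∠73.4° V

Step 1 — Convert each phasor to rectangular form:
  V1 = 240·(cos(90.0°) + j·sin(90.0°)) = 0 + j240 V
  V2 = 5.78·(cos(141.2°) + j·sin(141.2°)) = -4.505 + j3.622 V
  V3 = 75.8·(cos(73.4°) + j·sin(73.4°)) = 21.66 + j72.64 V
Step 2 — Sum components: V_total = 17.15 + j316.3 V.
Step 3 — Convert to polar: |V_total| = 316.7 V, ∠V_total = 86.9°.

V_total = 316.7∠86.9° V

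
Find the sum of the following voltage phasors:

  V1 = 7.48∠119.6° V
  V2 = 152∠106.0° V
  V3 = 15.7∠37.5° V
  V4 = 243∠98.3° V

Step 1 — Convert each phasor to rectangular form:
  V1 = 7.48·(cos(119.6°) + j·sin(119.6°)) = -3.695 + j6.504 V
  V2 = 152·(cos(106.0°) + j·sin(106.0°)) = -41.9 + j146.1 V
  V3 = 15.7·(cos(37.5°) + j·sin(37.5°)) = 12.46 + j9.558 V
  V4 = 243·(cos(98.3°) + j·sin(98.3°)) = -35.08 + j240.5 V
Step 2 — Sum components: V_total = -68.21 + j402.6 V.
Step 3 — Convert to polar: |V_total| = 408.4 V, ∠V_total = 99.6°.

V_total = 408.4∠99.6° V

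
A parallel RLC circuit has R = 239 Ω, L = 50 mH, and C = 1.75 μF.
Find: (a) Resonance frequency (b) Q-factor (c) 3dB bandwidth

Step 1 — Resonance: ω₀ = 1/√(LC) = 1/√(0.05·1.75e-06) = 3381 rad/s.
Step 2 — f₀ = ω₀/(2π) = 538 Hz.
Step 3 — Parallel Q: Q = R/(ω₀L) = 239/(3381·0.05) = 1.414.
Step 4 — Bandwidth: Δω = ω₀/Q = 2391 rad/s; BW = Δω/(2π) = 380.5 Hz.

(a) f₀ = 538 Hz  (b) Q = 1.414  (c) BW = 380.5 Hz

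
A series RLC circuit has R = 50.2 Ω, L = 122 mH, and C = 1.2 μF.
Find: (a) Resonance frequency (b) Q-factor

Step 1 — Resonance condition Im(Z)=0 gives ω₀ = 1/√(LC).
Step 2 — ω₀ = 1/√(0.122·1.2e-06) = 2614 rad/s.
Step 3 — f₀ = ω₀/(2π) = 416 Hz.
Step 4 — Series Q: Q = ω₀L/R = 2614·0.122/50.2 = 6.352.

(a) f₀ = 416 Hz  (b) Q = 6.352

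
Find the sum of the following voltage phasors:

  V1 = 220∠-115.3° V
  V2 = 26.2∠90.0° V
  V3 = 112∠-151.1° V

Step 1 — Convert each phasor to rectangular form:
  V1 = 220·(cos(-115.3°) + j·sin(-115.3°)) = -94.02 - j198.9 V
  V2 = 26.2·(cos(90.0°) + j·sin(90.0°)) = 0 + j26.2 V
  V3 = 112·(cos(-151.1°) + j·sin(-151.1°)) = -98.05 - j54.13 V
Step 2 — Sum components: V_total = -192.1 - j226.8 V.
Step 3 — Convert to polar: |V_total| = 297.2 V, ∠V_total = -130.3°.

V_total = 297.2∠-130.3° V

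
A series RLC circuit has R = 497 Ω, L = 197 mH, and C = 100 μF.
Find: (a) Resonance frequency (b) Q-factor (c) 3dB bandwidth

Step 1 — Resonance condition Im(Z)=0 gives ω₀ = 1/√(LC).
Step 2 — ω₀ = 1/√(0.197·0.0001) = 225.3 rad/s.
Step 3 — f₀ = ω₀/(2π) = 35.86 Hz.
Step 4 — Series Q: Q = ω₀L/R = 225.3·0.197/497 = 0.08931.
Step 5 — 3dB bandwidth: Δω = ω₀/Q = 2523 rad/s; BW = Δω/(2π) = 401.5 Hz.

(a) f₀ = 35.86 Hz  (b) Q = 0.08931  (c) BW = 401.5 Hz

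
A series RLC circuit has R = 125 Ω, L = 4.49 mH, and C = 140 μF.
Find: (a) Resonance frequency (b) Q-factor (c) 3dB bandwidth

Step 1 — Resonance condition Im(Z)=0 gives ω₀ = 1/√(LC).
Step 2 — ω₀ = 1/√(0.00449·0.00014) = 1261 rad/s.
Step 3 — f₀ = ω₀/(2π) = 200.7 Hz.
Step 4 — Series Q: Q = ω₀L/R = 1261·0.00449/125 = 0.04531.
Step 5 — 3dB bandwidth: Δω = ω₀/Q = 2.784e+04 rad/s; BW = Δω/(2π) = 4431 Hz.

(a) f₀ = 200.7 Hz  (b) Q = 0.04531  (c) BW = 4431 Hz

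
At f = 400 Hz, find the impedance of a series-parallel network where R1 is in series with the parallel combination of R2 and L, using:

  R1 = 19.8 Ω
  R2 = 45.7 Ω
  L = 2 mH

Step 1 — Angular frequency: ω = 2π·f = 2π·400 = 2513 rad/s.
Step 2 — Component impedances:
  R1: Z = R = 19.8 Ω
  R2: Z = R = 45.7 Ω
  L: Z = jωL = j·2513·0.002 = 0 + j5.027 Ω
Step 3 — Parallel branch: R2 || L = 1/(1/R2 + 1/L) = 0.5463 + j4.966 Ω.
Step 4 — Series with R1: Z_total = R1 + (R2 || L) = 20.35 + j4.966 Ω = 20.94∠13.7° Ω.

Z = 20.35 + j4.966 Ω = 20.94∠13.7° Ω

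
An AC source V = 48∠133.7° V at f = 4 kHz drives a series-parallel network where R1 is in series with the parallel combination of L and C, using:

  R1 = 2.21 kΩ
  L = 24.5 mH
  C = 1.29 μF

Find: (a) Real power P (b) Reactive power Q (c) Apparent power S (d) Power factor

Step 1 — Angular frequency: ω = 2π·f = 2π·4000 = 2.513e+04 rad/s.
Step 2 — Component impedances:
  R1: Z = R = 2210 Ω
  L: Z = jωL = j·2.513e+04·0.0245 = 0 + j615.8 Ω
  C: Z = 1/(jωC) = -j/(ω·C) = 0 - j30.84 Ω
Step 3 — Parallel branch: L || C = 1/(1/L + 1/C) = 0 - j32.47 Ω.
Step 4 — Series with R1: Z_total = R1 + (L || C) = 2210 - j32.47 Ω = 2210∠-0.8° Ω.
Step 5 — Source phasor: V = 48∠133.7° V = -33.16 + j34.7 V.
Step 6 — Current: I = V / Z = -0.01523 + j0.01548 A = 0.02172∠134.5° A.
Step 7 — Complex power: S = V·I* = 1.042 - j0.01531 VA.
Step 8 — Real power: P = Re(S) = 1.042 W.
Step 9 — Reactive power: Q = Im(S) = -0.01531 VAR.
Step 10 — Apparent power: |S| = 1.042 VA.
Step 11 — Power factor: PF = P/|S| = 0.9999 (leading).

(a) P = 1.042 W  (b) Q = -0.01531 VAR  (c) S = 1.042 VA  (d) PF = 0.9999 (leading)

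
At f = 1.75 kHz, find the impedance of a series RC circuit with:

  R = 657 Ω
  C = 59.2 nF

Step 1 — Angular frequency: ω = 2π·f = 2π·1750 = 1.1e+04 rad/s.
Step 2 — Component impedances:
  R: Z = R = 657 Ω
  C: Z = 1/(jωC) = -j/(ω·C) = 0 - j1536 Ω
Step 3 — Series combination: Z_total = R + C = 657 - j1536 Ω = 1671∠-66.8° Ω.

Z = 657 - j1536 Ω = 1671∠-66.8° Ω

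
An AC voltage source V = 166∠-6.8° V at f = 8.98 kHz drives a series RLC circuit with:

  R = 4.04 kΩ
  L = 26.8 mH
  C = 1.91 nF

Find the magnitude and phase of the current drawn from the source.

Step 1 — Angular frequency: ω = 2π·f = 2π·8980 = 5.642e+04 rad/s.
Step 2 — Component impedances:
  R: Z = R = 4040 Ω
  L: Z = jωL = j·5.642e+04·0.0268 = 0 + j1512 Ω
  C: Z = 1/(jωC) = -j/(ω·C) = 0 - j9279 Ω
Step 3 — Series combination: Z_total = R + L + C = 4040 - j7767 Ω = 8755∠-62.5° Ω.
Step 4 — Source phasor: V = 166∠-6.8° V = 164.8 - j19.66 V.
Step 5 — Ohm's law: I = V / Z_total = (164.8 - j19.66) / (4040 - j7767) = 0.01068 + j0.01567 A.
Step 6 — Convert to polar: |I| = 0.01896 A, ∠I = 55.7°.

I = 0.01896∠55.7° A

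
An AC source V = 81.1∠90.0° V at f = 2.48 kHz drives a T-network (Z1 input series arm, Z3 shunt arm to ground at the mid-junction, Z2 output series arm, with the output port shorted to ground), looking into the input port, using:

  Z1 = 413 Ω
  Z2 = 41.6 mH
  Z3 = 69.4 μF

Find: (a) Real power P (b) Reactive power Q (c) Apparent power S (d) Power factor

Step 1 — Angular frequency: ω = 2π·f = 2π·2480 = 1.558e+04 rad/s.
Step 2 — Component impedances:
  Z1: Z = R = 413 Ω
  Z2: Z = jωL = j·1.558e+04·0.0416 = 0 + j648.2 Ω
  Z3: Z = 1/(jωC) = -j/(ω·C) = 0 - j0.9247 Ω
Step 3 — With the output port shorted to ground, the output series arm Z2 runs from the junction to ground; the shunt arm Z3 also runs from the junction to ground. They appear in parallel: Z3 || Z2 = 0 - j0.926 Ω.
Step 4 — Series with input arm Z1: Z_in = Z1 + (Z3 || Z2) = 413 - j0.926 Ω = 413∠-0.1° Ω.
Step 5 — Source phasor: V = 81.1∠90.0° V = 0 + j81.1 V.
Step 6 — Current: I = V / Z = -0.0004403 + j0.1964 A = 0.1964∠90.1° A.
Step 7 — Complex power: S = V·I* = 15.93 - j0.03571 VA.
Step 8 — Real power: P = Re(S) = 15.93 W.
Step 9 — Reactive power: Q = Im(S) = -0.03571 VAR.
Step 10 — Apparent power: |S| = 15.93 VA.
Step 11 — Power factor: PF = P/|S| = 1 (leading).

(a) P = 15.93 W  (b) Q = -0.03571 VAR  (c) S = 15.93 VA  (d) PF = 1 (leading)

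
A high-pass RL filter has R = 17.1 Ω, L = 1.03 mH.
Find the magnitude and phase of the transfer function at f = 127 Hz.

Step 1 — Angular frequency: ω = 2π·127 = 798 rad/s.
Step 2 — Transfer function: H(jω) = jωL/(R + jωL).
Step 3 — Numerator jωL = j·0.8219; denominator R + jωL = 17.1 + j0.8219.
Step 4 — H = 0.002305 + j0.04795.
Step 5 — Magnitude: |H| = 0.04801 (-26.4 dB); phase: φ = 87.2°.

|H| = 0.04801 (-26.4 dB), φ = 87.2°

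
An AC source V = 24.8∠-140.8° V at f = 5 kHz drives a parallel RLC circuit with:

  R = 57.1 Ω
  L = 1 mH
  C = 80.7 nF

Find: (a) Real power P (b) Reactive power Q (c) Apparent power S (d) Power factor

Step 1 — Angular frequency: ω = 2π·f = 2π·5000 = 3.142e+04 rad/s.
Step 2 — Component impedances:
  R: Z = R = 57.1 Ω
  L: Z = jωL = j·3.142e+04·0.001 = 0 + j31.42 Ω
  C: Z = 1/(jωC) = -j/(ω·C) = 0 - j394.4 Ω
Step 3 — Parallel combination: 1/Z_total = 1/R + 1/L + 1/C; Z_total = 15.03 + j25.15 Ω = 29.3∠59.1° Ω.
Step 4 — Source phasor: V = 24.8∠-140.8° V = -19.22 - j15.67 V.
Step 5 — Current: I = V / Z = -0.7958 + j0.2885 A = 0.8465∠160.1° A.
Step 6 — Complex power: S = V·I* = 10.77 + j18.02 VA.
Step 7 — Real power: P = Re(S) = 10.77 W.
Step 8 — Reactive power: Q = Im(S) = 18.02 VAR.
Step 9 — Apparent power: |S| = 20.99 VA.
Step 10 — Power factor: PF = P/|S| = 0.5131 (lagging).

(a) P = 10.77 W  (b) Q = 18.02 VAR  (c) S = 20.99 VA  (d) PF = 0.5131 (lagging)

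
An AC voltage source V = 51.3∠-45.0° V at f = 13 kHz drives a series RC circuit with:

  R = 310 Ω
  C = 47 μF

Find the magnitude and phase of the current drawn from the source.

Step 1 — Angular frequency: ω = 2π·f = 2π·1.3e+04 = 8.168e+04 rad/s.
Step 2 — Component impedances:
  R: Z = R = 310 Ω
  C: Z = 1/(jωC) = -j/(ω·C) = 0 - j0.2605 Ω
Step 3 — Series combination: Z_total = R + C = 310 - j0.2605 Ω = 310∠-0.0° Ω.
Step 4 — Source phasor: V = 51.3∠-45.0° V = 36.27 - j36.27 V.
Step 5 — Ohm's law: I = V / Z_total = (36.27 - j36.27) / (310 - j0.2605) = 0.1171 - j0.1169 A.
Step 6 — Convert to polar: |I| = 0.1655 A, ∠I = -45.0°.

I = 0.1655∠-45.0° A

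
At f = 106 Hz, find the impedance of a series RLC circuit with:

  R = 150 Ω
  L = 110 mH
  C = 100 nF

Step 1 — Angular frequency: ω = 2π·f = 2π·106 = 666 rad/s.
Step 2 — Component impedances:
  R: Z = R = 150 Ω
  L: Z = jωL = j·666·0.11 = 0 + j73.26 Ω
  C: Z = 1/(jωC) = -j/(ω·C) = 0 - j1.501e+04 Ω
Step 3 — Series combination: Z_total = R + L + C = 150 - j1.494e+04 Ω = 1.494e+04∠-89.4° Ω.

Z = 150 - j1.494e+04 Ω = 1.494e+04∠-89.4° Ω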